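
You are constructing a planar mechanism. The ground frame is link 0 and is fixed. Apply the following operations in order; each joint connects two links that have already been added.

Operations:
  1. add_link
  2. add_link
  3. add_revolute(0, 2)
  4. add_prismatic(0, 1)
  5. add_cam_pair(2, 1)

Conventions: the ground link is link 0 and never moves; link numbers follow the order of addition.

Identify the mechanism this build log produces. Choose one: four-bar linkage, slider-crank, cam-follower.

links: 3 (incl. ground); joints: 1 revolute, 1 prismatic, 1 higher (cam) pair, forming one closed loop
3 links, revolute + prismatic + higher pair in one loop → cam-follower

cam-follower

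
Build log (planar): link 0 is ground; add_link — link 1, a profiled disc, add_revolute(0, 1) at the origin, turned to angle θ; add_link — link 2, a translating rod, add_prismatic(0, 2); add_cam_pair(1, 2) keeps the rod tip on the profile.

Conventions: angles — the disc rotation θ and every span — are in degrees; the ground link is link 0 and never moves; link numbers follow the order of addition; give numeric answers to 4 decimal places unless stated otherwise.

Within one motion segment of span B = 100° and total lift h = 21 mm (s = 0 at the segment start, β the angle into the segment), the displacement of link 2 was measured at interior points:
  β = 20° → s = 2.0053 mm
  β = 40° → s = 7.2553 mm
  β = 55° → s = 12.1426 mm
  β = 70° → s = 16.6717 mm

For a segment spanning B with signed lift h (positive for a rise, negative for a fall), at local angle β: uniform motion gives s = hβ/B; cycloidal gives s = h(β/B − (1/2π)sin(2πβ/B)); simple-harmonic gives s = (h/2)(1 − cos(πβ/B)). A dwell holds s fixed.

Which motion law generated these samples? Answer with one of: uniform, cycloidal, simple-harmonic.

candidates at β/B = r: uniform s = h·r (linear in β); cycloidal s = h·(r − sin(2πr)/(2π)); simple-harmonic s = (h/2)(1 − cos(πr))
β=20°: printed 2.0053 | uniform 4.2000, cycloidal 1.0213, simple-harmonic 2.0053
β=40°: printed 7.2553 | uniform 8.4000, cycloidal 6.4355, simple-harmonic 7.2553
β=55°: printed 12.1426 | uniform 11.5500, cycloidal 12.5828, simple-harmonic 12.1426
β=70°: printed 16.6717 | uniform 14.7000, cycloidal 17.8787, simple-harmonic 16.6717
only one law matches every sample → simple-harmonic

simple-harmonic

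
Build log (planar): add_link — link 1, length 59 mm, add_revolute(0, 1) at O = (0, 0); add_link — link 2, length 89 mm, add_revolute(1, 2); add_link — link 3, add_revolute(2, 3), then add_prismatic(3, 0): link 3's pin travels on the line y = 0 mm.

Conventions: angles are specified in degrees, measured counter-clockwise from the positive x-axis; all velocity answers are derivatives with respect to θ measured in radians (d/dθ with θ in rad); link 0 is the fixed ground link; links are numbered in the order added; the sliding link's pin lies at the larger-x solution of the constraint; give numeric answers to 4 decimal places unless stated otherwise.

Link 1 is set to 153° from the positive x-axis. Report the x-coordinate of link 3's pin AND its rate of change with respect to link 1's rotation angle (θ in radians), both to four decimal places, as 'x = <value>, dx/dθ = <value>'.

geometry: r = 59 mm, L = 89 mm, e = 0 mm
crank pin P = (r cos θ, r sin θ) = (-52.569385, 26.785439)
h = r sin θ − e = 26.785439 − 0 = 26.785439
x = r cos θ + √(L² − h²) = -52.569385 + 84.873672 = 32.304287
dx/dθ = −r sin θ − h·r cos θ/√(L² − h²) (θ in radians; h = 26.785439) = -10.194970

x = 32.3043, dx/dθ = -10.1950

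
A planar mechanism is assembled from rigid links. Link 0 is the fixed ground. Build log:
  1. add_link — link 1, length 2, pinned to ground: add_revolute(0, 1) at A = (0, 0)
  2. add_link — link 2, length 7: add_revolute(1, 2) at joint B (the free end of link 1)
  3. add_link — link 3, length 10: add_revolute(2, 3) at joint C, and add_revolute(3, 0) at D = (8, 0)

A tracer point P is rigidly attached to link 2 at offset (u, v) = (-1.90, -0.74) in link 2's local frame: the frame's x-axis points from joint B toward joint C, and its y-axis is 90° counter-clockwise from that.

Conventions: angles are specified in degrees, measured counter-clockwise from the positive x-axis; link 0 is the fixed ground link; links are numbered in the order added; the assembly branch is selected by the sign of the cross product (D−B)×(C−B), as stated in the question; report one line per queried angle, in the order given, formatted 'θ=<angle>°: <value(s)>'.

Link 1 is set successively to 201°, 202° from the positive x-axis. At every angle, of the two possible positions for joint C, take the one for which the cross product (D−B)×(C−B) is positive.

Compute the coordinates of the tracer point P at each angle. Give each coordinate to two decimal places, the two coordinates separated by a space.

A=(0,0), D=(8.00,0)
θ=201°: B = A + 2.00·(cos201°, sin201°) = (-1.8672, -0.7167)
θ=201°: |BD| = 9.8932
θ=201°: circle(B,7.00) ∩ circle(D,10.00): a=2.3690, h=6.5869
θ=201°:   candidates: C₊=(0.0184,6.0245) cross=65.166; C₋=(0.9729,-7.1147) cross=-65.166
θ=201°:   branch + wants cross > 0 → take C=(0.0184,6.0245) (cross=65.166)
θ=201°: ex = (C−B)/|BC| = (0.2694,0.9630); ey = (-0.9630,0.2694)
θ=201°: P = B + -1.90·ex + -0.74·ey = (-1.6663,-2.7458)
θ=202°: B = A + 2.00·(cos202°, sin202°) = (-1.8544, -0.7492)
θ=202°: |BD| = 9.8828
θ=202°: circle(B,7.00) ∩ circle(D,10.00): a=2.3612, h=6.5898
θ=202°:   candidates: C₊=(0.0004,6.0006) cross=65.125; C₋=(0.9996,-7.1410) cross=-65.125
θ=202°:   branch + wants cross > 0 → take C=(0.0004,6.0006) (cross=65.125)
θ=202°: ex = (C−B)/|BC| = (0.2650,0.9643); ey = (-0.9643,0.2650)
θ=202°: P = B + -1.90·ex + -0.74·ey = (-1.6443,-2.7774)

θ=201°: -1.67 -2.75
θ=202°: -1.64 -2.78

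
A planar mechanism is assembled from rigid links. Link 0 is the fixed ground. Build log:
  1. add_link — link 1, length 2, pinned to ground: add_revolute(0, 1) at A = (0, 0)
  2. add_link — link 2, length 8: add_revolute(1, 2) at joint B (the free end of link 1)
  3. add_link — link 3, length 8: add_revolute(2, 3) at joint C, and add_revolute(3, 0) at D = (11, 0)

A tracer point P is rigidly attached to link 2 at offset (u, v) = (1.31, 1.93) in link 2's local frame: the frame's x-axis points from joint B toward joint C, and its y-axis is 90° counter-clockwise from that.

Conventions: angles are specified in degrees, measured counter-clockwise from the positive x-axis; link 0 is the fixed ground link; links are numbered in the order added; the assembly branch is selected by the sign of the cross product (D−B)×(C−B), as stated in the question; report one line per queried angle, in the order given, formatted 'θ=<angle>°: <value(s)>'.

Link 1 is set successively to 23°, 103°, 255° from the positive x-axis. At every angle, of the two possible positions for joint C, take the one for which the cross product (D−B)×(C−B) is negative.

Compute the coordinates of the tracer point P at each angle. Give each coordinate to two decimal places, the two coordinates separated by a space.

A=(0,0), D=(11.00,0)
θ=23°: B = A + 2.00·(cos23°, sin23°) = (1.8410, 0.7815)
θ=23°: |BD| = 9.1923
θ=23°: circle(B,8.00) ∩ circle(D,8.00): a=4.5961, h=6.5479
θ=23°:   candidates: C₊=(6.9772,6.9150) cross=60.190; C₋=(5.8638,-6.1335) cross=-60.190
θ=23°:   branch - wants cross < 0 → take C=(5.8638,-6.1335) (cross=-60.190)
θ=23°: ex = (C−B)/|BC| = (0.5029,-0.8644); ey = (0.8644,0.5029)
θ=23°: P = B + 1.31·ex + 1.93·ey = (4.1680,0.6196)
θ=103°: B = A + 2.00·(cos103°, sin103°) = (-0.4499, 1.9487)
θ=103°: |BD| = 11.6146
θ=103°: circle(B,8.00) ∩ circle(D,8.00): a=5.8073, h=5.5023
θ=103°:   candidates: C₊=(6.1983,6.3987) cross=63.907; C₋=(4.3518,-4.4499) cross=-63.907
θ=103°:   branch - wants cross < 0 → take C=(4.3518,-4.4499) (cross=-63.907)
θ=103°: ex = (C−B)/|BC| = (0.6002,-0.7998); ey = (0.7998,0.6002)
θ=103°: P = B + 1.31·ex + 1.93·ey = (1.8801,2.0594)
θ=255°: B = A + 2.00·(cos255°, sin255°) = (-0.5176, -1.9319)
θ=255°: |BD| = 11.6785
θ=255°: circle(B,8.00) ∩ circle(D,8.00): a=5.8393, h=5.4684
θ=255°:   candidates: C₊=(4.3366,4.4271) cross=63.862; C₋=(6.1458,-6.3590) cross=-63.862
θ=255°:   branch - wants cross < 0 → take C=(6.1458,-6.3590) (cross=-63.862)
θ=255°: ex = (C−B)/|BC| = (0.8329,-0.5534); ey = (0.5534,0.8329)
θ=255°: P = B + 1.31·ex + 1.93·ey = (1.6415,-1.0492)

θ=23°: 4.17 0.62
θ=103°: 1.88 2.06
θ=255°: 1.64 -1.05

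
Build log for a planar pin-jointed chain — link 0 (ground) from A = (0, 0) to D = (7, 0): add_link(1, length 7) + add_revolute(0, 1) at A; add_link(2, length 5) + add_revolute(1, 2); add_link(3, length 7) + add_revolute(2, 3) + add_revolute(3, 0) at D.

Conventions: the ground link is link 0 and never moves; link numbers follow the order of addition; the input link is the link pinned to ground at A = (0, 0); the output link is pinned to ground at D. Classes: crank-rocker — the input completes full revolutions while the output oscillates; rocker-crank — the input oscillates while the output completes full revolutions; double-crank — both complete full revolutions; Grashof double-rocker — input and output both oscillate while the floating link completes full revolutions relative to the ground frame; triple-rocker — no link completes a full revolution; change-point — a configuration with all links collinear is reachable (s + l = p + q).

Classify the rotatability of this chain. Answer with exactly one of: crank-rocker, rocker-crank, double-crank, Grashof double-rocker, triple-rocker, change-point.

lengths: ground=7, input=7, coupler=5, output=7
sorted: s=5 (shortest), l=7 (longest), p+q=14
s + l = 12 vs p + q = 14
s + l < p + q (Grashof) with shortest = coupler link → Grashof double-rocker

Grashof double-rocker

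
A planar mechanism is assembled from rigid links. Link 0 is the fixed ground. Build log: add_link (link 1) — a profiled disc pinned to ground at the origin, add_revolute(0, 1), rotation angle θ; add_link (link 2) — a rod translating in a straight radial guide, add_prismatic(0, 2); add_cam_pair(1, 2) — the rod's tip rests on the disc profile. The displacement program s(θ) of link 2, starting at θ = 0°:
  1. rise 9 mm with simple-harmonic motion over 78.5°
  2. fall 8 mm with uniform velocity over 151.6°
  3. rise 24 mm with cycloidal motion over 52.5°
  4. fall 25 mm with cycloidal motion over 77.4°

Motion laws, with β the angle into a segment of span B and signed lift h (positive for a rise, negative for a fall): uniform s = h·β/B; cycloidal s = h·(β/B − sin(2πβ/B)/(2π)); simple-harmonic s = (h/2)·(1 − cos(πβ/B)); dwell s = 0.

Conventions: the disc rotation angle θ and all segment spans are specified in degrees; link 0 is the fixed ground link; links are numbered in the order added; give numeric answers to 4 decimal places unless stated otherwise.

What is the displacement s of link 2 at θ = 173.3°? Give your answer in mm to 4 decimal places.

seg 1 [0°–78.5°] simple-harmonic, h=9: full span → s += 9 → s = 9.0000
seg 2 [78.5°–230.1°] uniform, h=-8: θ=173.3° here. β=94.8, B=151.6. -8·94.8/151.6 = -5.0026 → s = 3.9974

3.9974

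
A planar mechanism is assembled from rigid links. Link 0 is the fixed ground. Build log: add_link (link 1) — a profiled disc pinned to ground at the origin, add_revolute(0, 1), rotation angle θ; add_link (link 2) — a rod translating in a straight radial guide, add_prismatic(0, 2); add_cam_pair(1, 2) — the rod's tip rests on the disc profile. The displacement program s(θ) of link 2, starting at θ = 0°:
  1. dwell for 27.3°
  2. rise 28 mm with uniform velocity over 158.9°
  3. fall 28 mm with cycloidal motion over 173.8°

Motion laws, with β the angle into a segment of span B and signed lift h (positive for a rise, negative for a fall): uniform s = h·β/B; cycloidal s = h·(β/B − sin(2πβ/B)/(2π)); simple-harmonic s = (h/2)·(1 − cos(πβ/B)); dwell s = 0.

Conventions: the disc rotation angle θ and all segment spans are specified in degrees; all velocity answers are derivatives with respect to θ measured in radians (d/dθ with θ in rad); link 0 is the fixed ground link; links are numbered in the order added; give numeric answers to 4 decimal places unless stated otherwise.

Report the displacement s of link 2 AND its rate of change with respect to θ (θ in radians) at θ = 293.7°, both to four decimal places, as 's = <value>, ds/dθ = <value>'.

seg 1 [0°–27.3°] dwell: s stays 0.0000
seg 2 [27.3°–186.2°] uniform, h=28: full span → s += 28 → s = 28.0000
seg 3 [186.2°–360°] cycloidal, h=-28: θ=293.7° here. β=107.5, B=173.8. -28·(0.6185 − sin(2π·0.6185)/(2π)) = -20.3391 → s = 7.6609
velocity in seg [186.2°–360°] (cycloidal), θ in radians: β = 107.5° = 1.8762 rad, B = 173.8° = 3.0334 rad; ds/dθ = (h/B)(1 − cos(2πβ/B)) = ((-28)/3.0334)(1 − cos(2π·0.6185)) = -16.017644 mm/rad

s = 7.6609, ds/dθ = -16.0176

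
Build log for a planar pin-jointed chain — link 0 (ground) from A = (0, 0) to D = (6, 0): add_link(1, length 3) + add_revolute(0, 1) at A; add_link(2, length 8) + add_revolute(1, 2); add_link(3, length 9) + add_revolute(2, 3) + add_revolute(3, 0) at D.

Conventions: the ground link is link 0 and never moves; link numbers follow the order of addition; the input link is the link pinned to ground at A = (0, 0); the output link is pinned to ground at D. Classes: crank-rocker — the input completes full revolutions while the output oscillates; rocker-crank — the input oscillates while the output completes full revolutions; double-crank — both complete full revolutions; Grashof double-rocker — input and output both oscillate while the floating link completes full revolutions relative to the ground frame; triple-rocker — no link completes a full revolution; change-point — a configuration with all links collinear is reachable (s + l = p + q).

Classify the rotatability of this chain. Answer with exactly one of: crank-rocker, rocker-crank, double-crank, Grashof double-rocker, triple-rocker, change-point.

lengths: ground=6, input=3, coupler=8, output=9
sorted: s=3 (shortest), l=9 (longest), p+q=14
s + l = 12 vs p + q = 14
s + l < p + q (Grashof) with shortest = input link → crank-rocker

crank-rocker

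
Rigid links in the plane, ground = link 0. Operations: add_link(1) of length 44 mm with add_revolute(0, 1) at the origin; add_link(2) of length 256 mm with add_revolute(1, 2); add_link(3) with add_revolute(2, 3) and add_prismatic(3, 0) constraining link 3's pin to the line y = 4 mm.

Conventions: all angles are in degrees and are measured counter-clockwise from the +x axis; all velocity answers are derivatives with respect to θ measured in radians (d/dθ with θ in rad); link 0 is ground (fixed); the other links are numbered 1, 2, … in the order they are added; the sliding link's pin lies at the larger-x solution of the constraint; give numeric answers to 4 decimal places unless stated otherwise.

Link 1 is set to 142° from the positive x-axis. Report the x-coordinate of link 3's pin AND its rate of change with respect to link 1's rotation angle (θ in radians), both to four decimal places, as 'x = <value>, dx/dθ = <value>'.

geometry: r = 44 mm, L = 256 mm, e = 4 mm
crank pin P = (r cos θ, r sin θ) = (-34.672473, 27.089105)
h = r sin θ − e = 27.089105 − 4 = 23.089105
x = r cos θ + √(L² − h²) = -34.672473 + 254.956650 = 220.284177
dx/dθ = −r sin θ − h·r cos θ/√(L² − h²) (θ in radians; h = 23.089105) = -23.949134

x = 220.2842, dx/dθ = -23.9491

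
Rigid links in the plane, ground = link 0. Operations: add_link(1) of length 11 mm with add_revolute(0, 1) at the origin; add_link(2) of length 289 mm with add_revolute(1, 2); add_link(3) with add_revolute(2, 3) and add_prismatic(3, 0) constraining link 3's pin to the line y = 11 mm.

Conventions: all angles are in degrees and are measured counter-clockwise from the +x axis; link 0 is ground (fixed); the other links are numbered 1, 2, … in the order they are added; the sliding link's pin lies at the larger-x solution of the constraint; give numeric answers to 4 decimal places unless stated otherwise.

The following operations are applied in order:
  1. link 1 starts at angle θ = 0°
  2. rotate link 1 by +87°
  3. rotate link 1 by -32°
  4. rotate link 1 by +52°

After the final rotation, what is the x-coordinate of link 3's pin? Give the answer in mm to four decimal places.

geometry: r = 11 mm, L = 289 mm, e = 11 mm; θ starts at 0°
rotate link 1 by +87°: θ ← 0° +87° = 87°
rotate link 1 by -32°: θ ← 87° -32° = 55°
rotate link 1 by +52°: θ ← 55° +52° = 107°
crank pin P = (r cos θ, r sin θ) = (-3.216089, 10.519352)
h = r sin θ − e = 10.519352 − 11 = -0.480648
x = r cos θ + √(L² − h²) = -3.216089 + 288.999600 = 285.783512

285.7835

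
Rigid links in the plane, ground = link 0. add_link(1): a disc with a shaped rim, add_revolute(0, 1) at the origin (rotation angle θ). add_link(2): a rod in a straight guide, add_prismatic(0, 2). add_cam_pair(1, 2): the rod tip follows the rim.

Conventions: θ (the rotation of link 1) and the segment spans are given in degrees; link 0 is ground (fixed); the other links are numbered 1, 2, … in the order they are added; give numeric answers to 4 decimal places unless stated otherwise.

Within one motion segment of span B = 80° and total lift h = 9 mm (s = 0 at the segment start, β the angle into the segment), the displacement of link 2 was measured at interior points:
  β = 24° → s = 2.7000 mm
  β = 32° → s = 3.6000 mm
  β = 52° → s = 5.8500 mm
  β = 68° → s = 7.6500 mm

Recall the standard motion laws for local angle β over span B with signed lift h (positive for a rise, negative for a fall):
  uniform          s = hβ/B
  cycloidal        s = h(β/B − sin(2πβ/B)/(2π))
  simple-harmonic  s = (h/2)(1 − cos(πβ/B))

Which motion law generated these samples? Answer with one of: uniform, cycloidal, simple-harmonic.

candidates at β/B = r: uniform s = h·r (linear in β); cycloidal s = h·(r − sin(2πr)/(2π)); simple-harmonic s = (h/2)(1 − cos(πr))
β=24°: printed 2.7000 | uniform 2.7000, cycloidal 1.3377, simple-harmonic 1.8550
β=32°: printed 3.6000 | uniform 3.6000, cycloidal 2.7581, simple-harmonic 3.1094
β=52°: printed 5.8500 | uniform 5.8500, cycloidal 7.0088, simple-harmonic 6.5430
β=68°: printed 7.6500 | uniform 7.6500, cycloidal 8.8088, simple-harmonic 8.5095
only one law matches every sample → uniform

uniform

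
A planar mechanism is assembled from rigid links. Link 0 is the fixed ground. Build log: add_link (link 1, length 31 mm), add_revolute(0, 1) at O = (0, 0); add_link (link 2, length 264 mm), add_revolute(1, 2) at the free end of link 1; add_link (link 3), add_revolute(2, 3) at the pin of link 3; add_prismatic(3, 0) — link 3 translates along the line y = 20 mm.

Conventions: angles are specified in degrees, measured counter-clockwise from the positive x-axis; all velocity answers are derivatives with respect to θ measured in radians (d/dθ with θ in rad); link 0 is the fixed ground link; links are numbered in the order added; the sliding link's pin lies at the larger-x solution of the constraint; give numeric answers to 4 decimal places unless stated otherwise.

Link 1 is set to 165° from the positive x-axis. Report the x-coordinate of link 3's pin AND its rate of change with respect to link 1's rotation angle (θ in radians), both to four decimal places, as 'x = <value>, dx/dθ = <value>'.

geometry: r = 31 mm, L = 264 mm, e = 20 mm
crank pin P = (r cos θ, r sin θ) = (-29.943701, 8.023390)
h = r sin θ − e = 8.023390 − 20 = -11.976610
x = r cos θ + √(L² − h²) = -29.943701 + 263.728195 = 233.784494
dx/dθ = −r sin θ − h·r cos θ/√(L² − h²) (θ in radians; h = -11.976610) = -9.383215

x = 233.7845, dx/dθ = -9.3832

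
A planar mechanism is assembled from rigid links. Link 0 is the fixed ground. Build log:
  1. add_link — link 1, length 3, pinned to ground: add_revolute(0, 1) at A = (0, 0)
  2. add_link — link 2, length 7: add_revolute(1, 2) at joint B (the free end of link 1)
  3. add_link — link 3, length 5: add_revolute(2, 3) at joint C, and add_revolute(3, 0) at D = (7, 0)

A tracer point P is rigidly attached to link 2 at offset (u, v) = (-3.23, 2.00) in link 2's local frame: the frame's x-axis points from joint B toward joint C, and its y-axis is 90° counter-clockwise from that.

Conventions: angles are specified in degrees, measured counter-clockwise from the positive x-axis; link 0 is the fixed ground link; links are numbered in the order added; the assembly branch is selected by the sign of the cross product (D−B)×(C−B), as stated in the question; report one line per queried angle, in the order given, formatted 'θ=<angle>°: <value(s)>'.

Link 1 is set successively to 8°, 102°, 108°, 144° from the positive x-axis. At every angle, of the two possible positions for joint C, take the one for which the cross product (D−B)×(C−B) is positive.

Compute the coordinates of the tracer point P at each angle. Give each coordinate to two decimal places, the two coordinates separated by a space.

A=(0,0), D=(7.00,0)
θ=8°: B = A + 3.00·(cos8°, sin8°) = (2.9708, 0.4175)
θ=8°: |BD| = 4.0508
θ=8°: circle(B,7.00) ∩ circle(D,5.00): a=4.9878, h=4.9114
θ=8°:   candidates: C₊=(8.4383,4.7887) cross=19.895; C₋=(7.4258,-4.9818) cross=-19.895
θ=8°:   branch + wants cross > 0 → take C=(8.4383,4.7887) (cross=19.895)
θ=8°: ex = (C−B)/|BC| = (0.7811,0.6245); ey = (-0.6245,0.7811)
θ=8°: P = B + -3.23·ex + 2.00·ey = (-0.8009,-0.0373)
θ=102°: B = A + 3.00·(cos102°, sin102°) = (-0.6237, 2.9344)
θ=102°: |BD| = 8.1690
θ=102°: circle(B,7.00) ∩ circle(D,5.00): a=5.5535, h=4.2613
θ=102°:   candidates: C₊=(6.0898,4.9165) cross=34.811; C₋=(3.0283,-3.0374) cross=-34.811
θ=102°:   branch + wants cross > 0 → take C=(6.0898,4.9165) (cross=34.811)
θ=102°: ex = (C−B)/|BC| = (0.9591,0.2831); ey = (-0.2831,0.9591)
θ=102°: P = B + -3.23·ex + 2.00·ey = (-4.2878,3.9380)
θ=108°: B = A + 3.00·(cos108°, sin108°) = (-0.9271, 2.8532)
θ=108°: |BD| = 8.4249
θ=108°: circle(B,7.00) ∩ circle(D,5.00): a=5.6368, h=4.1505
θ=108°:   candidates: C₊=(5.7823,4.8494) cross=34.967; C₋=(2.9711,-2.9610) cross=-34.967
θ=108°:   branch + wants cross > 0 → take C=(5.7823,4.8494) (cross=34.967)
θ=108°: ex = (C−B)/|BC| = (0.9585,0.2852); ey = (-0.2852,0.9585)
θ=108°: P = B + -3.23·ex + 2.00·ey = (-4.5933,3.8490)
θ=144°: B = A + 3.00·(cos144°, sin144°) = (-2.4271, 1.7634)
θ=144°: |BD| = 9.5906
θ=144°: circle(B,7.00) ∩ circle(D,5.00): a=6.0465, h=3.5270
θ=144°:   candidates: C₊=(4.1649,4.1185) cross=33.826; C₋=(2.8679,-2.8153) cross=-33.826
θ=144°:   branch + wants cross > 0 → take C=(4.1649,4.1185) (cross=33.826)
θ=144°: ex = (C−B)/|BC| = (0.9417,0.3364); ey = (-0.3364,0.9417)
θ=144°: P = B + -3.23·ex + 2.00·ey = (-6.1416,2.5600)

θ=8°: -0.80 -0.04
θ=102°: -4.29 3.94
θ=108°: -4.59 3.85
θ=144°: -6.14 2.56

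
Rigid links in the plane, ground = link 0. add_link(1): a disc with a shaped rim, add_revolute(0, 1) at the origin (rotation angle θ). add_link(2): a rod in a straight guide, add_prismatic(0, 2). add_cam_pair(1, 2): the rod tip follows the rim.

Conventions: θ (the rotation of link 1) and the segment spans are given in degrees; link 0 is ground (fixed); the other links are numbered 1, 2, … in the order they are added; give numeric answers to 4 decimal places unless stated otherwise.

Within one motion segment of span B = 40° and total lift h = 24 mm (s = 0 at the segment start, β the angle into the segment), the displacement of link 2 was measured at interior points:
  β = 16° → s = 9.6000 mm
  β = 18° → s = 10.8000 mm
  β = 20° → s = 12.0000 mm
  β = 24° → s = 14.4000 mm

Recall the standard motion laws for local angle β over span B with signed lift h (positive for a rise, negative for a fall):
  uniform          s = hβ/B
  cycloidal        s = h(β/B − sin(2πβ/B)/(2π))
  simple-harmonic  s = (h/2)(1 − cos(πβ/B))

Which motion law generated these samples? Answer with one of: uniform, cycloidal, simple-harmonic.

candidates at β/B = r: uniform s = h·r (linear in β); cycloidal s = h·(r − sin(2πr)/(2π)); simple-harmonic s = (h/2)(1 − cos(πr))
β=16°: printed 9.6000 | uniform 9.6000, cycloidal 7.3548, simple-harmonic 8.2918
β=18°: printed 10.8000 | uniform 10.8000, cycloidal 9.6196, simple-harmonic 10.1228
β=20°: printed 12.0000 | uniform 12.0000, cycloidal 12.0000, simple-harmonic 12.0000
β=24°: printed 14.4000 | uniform 14.4000, cycloidal 16.6452, simple-harmonic 15.7082
only one law matches every sample → uniform

uniform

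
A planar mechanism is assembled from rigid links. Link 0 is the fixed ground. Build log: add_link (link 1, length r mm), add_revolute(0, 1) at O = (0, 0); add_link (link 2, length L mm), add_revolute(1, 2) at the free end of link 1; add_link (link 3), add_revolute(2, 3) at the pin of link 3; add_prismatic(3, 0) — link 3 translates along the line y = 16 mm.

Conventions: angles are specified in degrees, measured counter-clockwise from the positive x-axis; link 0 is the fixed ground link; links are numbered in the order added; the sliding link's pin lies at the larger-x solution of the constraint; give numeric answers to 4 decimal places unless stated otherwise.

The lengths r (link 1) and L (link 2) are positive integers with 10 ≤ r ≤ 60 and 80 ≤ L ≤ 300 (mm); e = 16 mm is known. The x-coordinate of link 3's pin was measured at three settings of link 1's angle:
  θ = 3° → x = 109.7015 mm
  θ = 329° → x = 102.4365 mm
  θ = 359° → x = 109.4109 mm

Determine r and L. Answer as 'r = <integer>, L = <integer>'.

constraint per measurement: (x − r cos θ)² + (r sin θ − e)² = L²
subtracting the θ₁ and θ₂ equations cancels the r² and L² terms:
r = (x₁² − x₂²) / (2[(x₁cos θ₁ + e sin θ₁) − (x₂cos θ₂ + e sin θ₂)]) = 24.9998 → r = 25
L² = (x₁ − r cos θ₁)² + (r sin θ₁ − e)² = 7395.9924 → L = 86.0000 → L = 86
check at θ₃=359°: x = 109.4109 (printed 109.4109) ✓

r = 25, L = 86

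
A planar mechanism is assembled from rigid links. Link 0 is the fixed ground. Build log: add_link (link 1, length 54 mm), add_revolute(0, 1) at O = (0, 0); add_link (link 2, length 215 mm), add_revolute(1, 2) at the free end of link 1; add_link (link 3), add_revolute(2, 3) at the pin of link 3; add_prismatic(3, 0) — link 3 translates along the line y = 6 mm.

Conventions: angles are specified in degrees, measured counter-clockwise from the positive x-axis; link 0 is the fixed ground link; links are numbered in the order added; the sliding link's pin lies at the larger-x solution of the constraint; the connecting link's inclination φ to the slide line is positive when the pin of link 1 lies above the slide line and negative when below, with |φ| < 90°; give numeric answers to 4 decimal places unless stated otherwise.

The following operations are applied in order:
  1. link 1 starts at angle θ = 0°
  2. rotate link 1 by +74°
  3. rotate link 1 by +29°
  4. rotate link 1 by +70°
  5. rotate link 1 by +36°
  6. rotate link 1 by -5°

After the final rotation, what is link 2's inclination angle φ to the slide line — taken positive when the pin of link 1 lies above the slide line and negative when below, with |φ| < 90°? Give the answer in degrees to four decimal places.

geometry: r = 54 mm, L = 215 mm, e = 6 mm; θ starts at 0°
rotate link 1 by +74°: θ ← 0° +74° = 74°
rotate link 1 by +29°: θ ← 74° +29° = 103°
rotate link 1 by +70°: θ ← 103° +70° = 173°
rotate link 1 by +36°: θ ← 173° +36° = 209°
rotate link 1 by -5°: θ ← 209° -5° = 204°
h = r sin θ − e = -21.963779 − 6 = -27.963779
sin φ = h / L = -27.963779 / 215 = -0.13006409
φ = arcsin(-0.13006409) = -7.473296°

-7.4733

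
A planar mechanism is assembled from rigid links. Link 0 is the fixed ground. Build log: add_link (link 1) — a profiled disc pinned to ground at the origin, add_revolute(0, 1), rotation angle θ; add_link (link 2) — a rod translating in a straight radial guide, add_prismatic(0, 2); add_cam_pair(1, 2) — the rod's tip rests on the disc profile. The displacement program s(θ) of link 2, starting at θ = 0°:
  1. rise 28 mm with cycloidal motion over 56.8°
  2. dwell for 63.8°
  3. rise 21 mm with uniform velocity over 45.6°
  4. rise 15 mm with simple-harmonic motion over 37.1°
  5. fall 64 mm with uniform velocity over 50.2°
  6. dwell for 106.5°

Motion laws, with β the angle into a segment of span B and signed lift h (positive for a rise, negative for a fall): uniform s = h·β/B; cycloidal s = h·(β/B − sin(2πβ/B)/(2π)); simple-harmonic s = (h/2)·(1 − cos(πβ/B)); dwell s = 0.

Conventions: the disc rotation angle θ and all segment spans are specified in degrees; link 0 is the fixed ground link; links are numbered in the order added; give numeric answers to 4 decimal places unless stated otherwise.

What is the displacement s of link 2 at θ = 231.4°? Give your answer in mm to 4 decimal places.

seg 1 [0°–56.8°] cycloidal, h=28: full span → s += 28 → s = 28.0000
seg 2 [56.8°–120.6°] dwell: s stays 28.0000
seg 3 [120.6°–166.2°] uniform, h=21: full span → s += 21 → s = 49.0000
seg 4 [166.2°–203.3°] simple-harmonic, h=15: full span → s += 15 → s = 64.0000
seg 5 [203.3°–253.5°] uniform, h=-64: θ=231.4° here. β=28.1, B=50.2. -64·28.1/50.2 = -35.8247 → s = 28.1753

28.1753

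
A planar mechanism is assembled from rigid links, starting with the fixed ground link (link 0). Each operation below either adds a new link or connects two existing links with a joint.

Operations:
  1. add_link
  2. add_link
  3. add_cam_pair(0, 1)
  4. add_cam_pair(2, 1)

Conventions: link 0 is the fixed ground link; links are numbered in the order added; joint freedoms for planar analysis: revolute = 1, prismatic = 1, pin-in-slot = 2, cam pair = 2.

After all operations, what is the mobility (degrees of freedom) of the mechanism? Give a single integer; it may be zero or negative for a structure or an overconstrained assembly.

(L,J1,J2)=(1,0,0); link0 fixed
link1: (2,0,0)
link2: (3,0,0)
C 0-1 [J2]: (3,0,1)
C 2-1 [J2]: (3,0,2)
Grübler: 3·2 − 2·0 − 2 = 4

M = 4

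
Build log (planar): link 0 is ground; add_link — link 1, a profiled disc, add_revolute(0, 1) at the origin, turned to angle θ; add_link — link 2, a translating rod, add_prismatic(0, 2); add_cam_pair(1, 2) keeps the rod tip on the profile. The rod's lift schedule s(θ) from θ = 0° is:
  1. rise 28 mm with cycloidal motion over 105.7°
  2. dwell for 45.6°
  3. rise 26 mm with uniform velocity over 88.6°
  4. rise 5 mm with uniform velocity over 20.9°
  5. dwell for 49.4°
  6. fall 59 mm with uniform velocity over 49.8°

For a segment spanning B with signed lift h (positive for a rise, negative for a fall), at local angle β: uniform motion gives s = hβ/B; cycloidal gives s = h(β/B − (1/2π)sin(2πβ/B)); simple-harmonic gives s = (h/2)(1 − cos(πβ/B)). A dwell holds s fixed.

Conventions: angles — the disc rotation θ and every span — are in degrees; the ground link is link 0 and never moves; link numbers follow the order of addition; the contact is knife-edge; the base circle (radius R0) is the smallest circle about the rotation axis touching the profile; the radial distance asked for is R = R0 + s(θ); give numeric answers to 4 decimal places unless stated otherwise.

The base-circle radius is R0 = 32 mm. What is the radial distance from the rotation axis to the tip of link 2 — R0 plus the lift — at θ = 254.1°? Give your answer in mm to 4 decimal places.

seg 1 [0°–105.7°] cycloidal, h=28: full span → s += 28 → s = 28.0000
seg 2 [105.7°–151.3°] dwell: s stays 28.0000
seg 3 [151.3°–239.9°] uniform, h=26: full span → s += 26 → s = 54.0000
seg 4 [239.9°–260.8°] uniform, h=5: θ=254.1° here. β=14.2, B=20.9. 5·14.2/20.9 = 3.3971 → s = 57.3971
R = R0 + s = 32 + 57.3971 = 89.3971

89.3971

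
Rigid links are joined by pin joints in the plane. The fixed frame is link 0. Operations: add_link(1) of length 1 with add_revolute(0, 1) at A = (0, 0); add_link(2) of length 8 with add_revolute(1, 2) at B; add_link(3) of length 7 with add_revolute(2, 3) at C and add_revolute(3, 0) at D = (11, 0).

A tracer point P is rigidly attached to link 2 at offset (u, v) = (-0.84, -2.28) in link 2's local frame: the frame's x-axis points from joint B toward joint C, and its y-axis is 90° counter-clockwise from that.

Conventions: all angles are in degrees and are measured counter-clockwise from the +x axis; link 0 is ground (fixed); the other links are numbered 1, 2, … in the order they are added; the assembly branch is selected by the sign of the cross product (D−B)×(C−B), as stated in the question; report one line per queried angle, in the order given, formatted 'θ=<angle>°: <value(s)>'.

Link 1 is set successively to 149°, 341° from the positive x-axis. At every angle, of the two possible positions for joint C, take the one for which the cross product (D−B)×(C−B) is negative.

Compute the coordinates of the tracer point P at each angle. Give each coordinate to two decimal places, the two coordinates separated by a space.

A=(0,0), D=(11.00,0)
θ=149°: B = A + 1.00·(cos149°, sin149°) = (-0.8572, 0.5150)
θ=149°: |BD| = 11.8683
θ=149°: circle(B,8.00) ∩ circle(D,7.00): a=6.5661, h=4.5701
θ=149°:   candidates: C₊=(5.9011,4.7959) cross=54.240; C₋=(5.5044,-4.3357) cross=-54.240
θ=149°:   branch - wants cross < 0 → take C=(5.5044,-4.3357) (cross=-54.240)
θ=149°: ex = (C−B)/|BC| = (0.7952,-0.6063); ey = (0.6063,0.7952)
θ=149°: P = B + -0.84·ex + -2.28·ey = (-2.9076,-0.7887)
θ=341°: B = A + 1.00·(cos341°, sin341°) = (0.9455, -0.3256)
θ=341°: |BD| = 10.0598
θ=341°: circle(B,8.00) ∩ circle(D,7.00): a=5.7754, h=5.5357
θ=341°:   candidates: C₊=(6.5388,5.3942) cross=55.688; C₋=(6.8971,-5.6715) cross=-55.688
θ=341°:   branch - wants cross < 0 → take C=(6.8971,-5.6715) (cross=-55.688)
θ=341°: ex = (C−B)/|BC| = (0.7439,-0.6682); ey = (0.6682,0.7439)
θ=341°: P = B + -0.84·ex + -2.28·ey = (-1.2030,-1.4604)

θ=149°: -2.91 -0.79
θ=341°: -1.20 -1.46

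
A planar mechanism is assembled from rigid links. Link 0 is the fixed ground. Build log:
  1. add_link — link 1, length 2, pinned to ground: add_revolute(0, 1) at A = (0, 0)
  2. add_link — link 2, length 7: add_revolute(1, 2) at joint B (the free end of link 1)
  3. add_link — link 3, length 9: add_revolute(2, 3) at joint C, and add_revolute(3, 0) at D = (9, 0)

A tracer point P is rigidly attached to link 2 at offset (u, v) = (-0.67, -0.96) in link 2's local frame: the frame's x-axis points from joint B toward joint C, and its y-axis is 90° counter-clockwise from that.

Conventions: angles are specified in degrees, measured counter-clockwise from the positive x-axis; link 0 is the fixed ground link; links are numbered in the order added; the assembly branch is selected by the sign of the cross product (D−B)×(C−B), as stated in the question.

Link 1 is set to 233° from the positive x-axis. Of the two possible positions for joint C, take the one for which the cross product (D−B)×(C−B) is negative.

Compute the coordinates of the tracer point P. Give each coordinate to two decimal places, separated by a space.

A=(0,0), D=(9.00,0)
B = A + 2.00·(cos233°, sin233°) = (-1.2036, -1.5973)
|BD| = 10.3279
circle(B,7.00) ∩ circle(D,9.00): a=3.6147, h=5.9945
  candidates: C₊=(1.4405,4.8841) cross=61.910; C₋=(3.2947,-6.9606) cross=-61.910
  branch - wants cross < 0 → take C=(3.2947,-6.9606) (cross=-61.910)
ex = (C−B)/|BC| = (0.6426,-0.7662); ey = (0.7662,0.6426)
P = B + -0.67·ex + -0.96·ey = (-2.3697,-1.7008)

-2.37 -1.70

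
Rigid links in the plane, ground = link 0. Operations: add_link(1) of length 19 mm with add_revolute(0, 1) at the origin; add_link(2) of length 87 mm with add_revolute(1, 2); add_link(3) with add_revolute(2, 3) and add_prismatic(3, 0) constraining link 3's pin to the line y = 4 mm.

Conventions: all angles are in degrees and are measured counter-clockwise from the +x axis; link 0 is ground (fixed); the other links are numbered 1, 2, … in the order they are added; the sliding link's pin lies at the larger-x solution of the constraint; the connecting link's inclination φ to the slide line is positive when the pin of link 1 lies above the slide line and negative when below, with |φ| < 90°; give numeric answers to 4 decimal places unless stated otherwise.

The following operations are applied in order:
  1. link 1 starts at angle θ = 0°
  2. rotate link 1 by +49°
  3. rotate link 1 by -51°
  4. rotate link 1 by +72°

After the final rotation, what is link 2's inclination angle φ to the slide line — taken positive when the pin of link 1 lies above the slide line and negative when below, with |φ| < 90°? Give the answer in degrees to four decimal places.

geometry: r = 19 mm, L = 87 mm, e = 4 mm; θ starts at 0°
rotate link 1 by +49°: θ ← 0° +49° = 49°
rotate link 1 by -51°: θ ← 49° -51° = -2°
rotate link 1 by +72°: θ ← -2° +72° = 70°
h = r sin θ − e = 17.854160 − 4 = 13.854160
sin φ = h / L = 13.854160 / 87 = 0.15924322
φ = arcsin(0.15924322) = 9.162973°

9.1630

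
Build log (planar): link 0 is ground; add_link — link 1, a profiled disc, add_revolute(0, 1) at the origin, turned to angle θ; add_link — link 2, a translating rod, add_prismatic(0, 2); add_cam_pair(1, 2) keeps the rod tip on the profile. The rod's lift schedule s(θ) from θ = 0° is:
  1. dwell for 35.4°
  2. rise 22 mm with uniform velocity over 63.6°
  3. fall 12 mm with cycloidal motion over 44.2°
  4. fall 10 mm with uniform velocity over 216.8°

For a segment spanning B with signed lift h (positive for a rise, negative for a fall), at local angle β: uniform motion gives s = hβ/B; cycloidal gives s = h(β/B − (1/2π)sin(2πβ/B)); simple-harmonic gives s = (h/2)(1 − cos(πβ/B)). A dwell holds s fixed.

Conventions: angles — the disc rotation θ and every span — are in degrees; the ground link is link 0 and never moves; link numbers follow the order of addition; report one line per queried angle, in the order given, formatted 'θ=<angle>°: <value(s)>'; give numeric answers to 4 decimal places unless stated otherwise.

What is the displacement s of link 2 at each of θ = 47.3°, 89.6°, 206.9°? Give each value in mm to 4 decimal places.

seg 1 [0°–35.4°] dwell: s stays 0.0000
seg 2 [35.4°–99°] uniform, h=22: θ=47.3° here. β=11.9, B=63.6. 22·11.9/63.6 = 4.1164 → s = 4.1164
seg 2 [35.4°–99°] uniform, h=22: θ=89.6° here. β=54.2, B=63.6. 22·54.2/63.6 = 18.7484 → s = 18.7484
seg 2 [35.4°–99°] uniform, h=22: full span → s += 22 → s = 22.0000
seg 3 [99°–143.2°] cycloidal, h=-12: full span → s += -12 → s = 10.0000
seg 4 [143.2°–360°] uniform, h=-10: θ=206.9° here. β=63.7, B=216.8. -10·63.7/216.8 = -2.9382 → s = 7.0618

θ=47.3°: 4.1164
θ=89.6°: 18.7484
θ=206.9°: 7.0618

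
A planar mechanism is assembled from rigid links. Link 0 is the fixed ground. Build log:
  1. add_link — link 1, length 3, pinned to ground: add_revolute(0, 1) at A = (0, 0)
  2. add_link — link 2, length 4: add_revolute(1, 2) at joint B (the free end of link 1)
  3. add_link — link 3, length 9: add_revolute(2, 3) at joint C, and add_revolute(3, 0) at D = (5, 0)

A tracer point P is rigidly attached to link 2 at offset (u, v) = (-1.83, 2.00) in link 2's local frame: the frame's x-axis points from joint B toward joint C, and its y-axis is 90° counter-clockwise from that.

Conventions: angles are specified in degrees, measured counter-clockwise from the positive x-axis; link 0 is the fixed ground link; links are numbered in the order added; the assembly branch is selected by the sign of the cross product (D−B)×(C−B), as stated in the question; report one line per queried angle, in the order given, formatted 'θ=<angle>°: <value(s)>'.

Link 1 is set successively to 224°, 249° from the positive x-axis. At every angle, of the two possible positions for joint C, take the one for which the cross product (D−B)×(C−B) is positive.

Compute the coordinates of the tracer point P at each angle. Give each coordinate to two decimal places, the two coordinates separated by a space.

A=(0,0), D=(5.00,0)
θ=224°: B = A + 3.00·(cos224°, sin224°) = (-2.1580, -2.0840)
θ=224°: |BD| = 7.4552
θ=224°: circle(B,4.00) ∩ circle(D,9.00): a=-0.6318, h=3.9498
θ=224°:   candidates: C₊=(-3.8687,1.5318) cross=29.447; C₋=(-1.6605,-6.0529) cross=-29.447
θ=224°:   branch + wants cross > 0 → take C=(-3.8687,1.5318) (cross=29.447)
θ=224°: ex = (C−B)/|BC| = (-0.4277,0.9039); ey = (-0.9039,-0.4277)
θ=224°: P = B + -1.83·ex + 2.00·ey = (-3.1833,-4.5935)
θ=249°: B = A + 3.00·(cos249°, sin249°) = (-1.0751, -2.8007)
θ=249°: |BD| = 6.6896
θ=249°: circle(B,4.00) ∩ circle(D,9.00): a=-1.5135, h=3.7026
θ=249°:   candidates: C₊=(-3.9997,-0.0719) cross=24.769; C₋=(-0.8994,-6.7969) cross=-24.769
θ=249°:   branch + wants cross > 0 → take C=(-3.9997,-0.0719) (cross=24.769)
θ=249°: ex = (C−B)/|BC| = (-0.7312,0.6822); ey = (-0.6822,-0.7312)
θ=249°: P = B + -1.83·ex + 2.00·ey = (-1.1015,-5.5115)

θ=224°: -3.18 -4.59
θ=249°: -1.10 -5.51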